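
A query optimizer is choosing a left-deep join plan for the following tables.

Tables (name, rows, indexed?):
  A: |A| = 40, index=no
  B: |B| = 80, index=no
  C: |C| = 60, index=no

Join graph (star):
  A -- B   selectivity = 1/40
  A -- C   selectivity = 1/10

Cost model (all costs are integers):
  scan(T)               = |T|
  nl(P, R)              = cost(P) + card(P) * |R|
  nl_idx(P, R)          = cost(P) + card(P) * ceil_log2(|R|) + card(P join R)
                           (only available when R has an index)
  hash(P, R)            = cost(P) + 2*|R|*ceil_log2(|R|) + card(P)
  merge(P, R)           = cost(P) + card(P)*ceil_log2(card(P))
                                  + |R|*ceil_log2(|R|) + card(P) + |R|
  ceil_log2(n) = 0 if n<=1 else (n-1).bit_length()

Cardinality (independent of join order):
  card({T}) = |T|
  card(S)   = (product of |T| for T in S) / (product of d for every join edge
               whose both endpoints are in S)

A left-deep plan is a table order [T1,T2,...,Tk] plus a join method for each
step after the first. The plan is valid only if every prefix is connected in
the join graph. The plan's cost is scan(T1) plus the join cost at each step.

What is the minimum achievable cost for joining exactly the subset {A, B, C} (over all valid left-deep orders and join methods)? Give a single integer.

Selinger DP over subsets of {A,B,C}:
  {A}: scan cost=40, card=40
  {B}: scan cost=80, card=80
  {C}: scan cost=60, card=60
  {AB}: card=80; try (A,hash)→640, (B,merge)→960, (A,merge)→1000, (B,hash)→1200, (B,nl)→3240, (A,nl)→3280; best=640 via (A,hash)
  {AC}: card=240; try (A,hash)→600, (C,merge)→740, (A,merge)→760, (C,hash)→800, (C,nl)→2440, (A,nl)→2460; best=600 via (A,hash)
  {ABC}: card=480; try (C,hash)→1440, (C,merge)→1700, (B,hash)→1960, (B,merge)→3400, (C,nl)→5440, (B,nl)→19800; best=1440 via (C,hash)

1440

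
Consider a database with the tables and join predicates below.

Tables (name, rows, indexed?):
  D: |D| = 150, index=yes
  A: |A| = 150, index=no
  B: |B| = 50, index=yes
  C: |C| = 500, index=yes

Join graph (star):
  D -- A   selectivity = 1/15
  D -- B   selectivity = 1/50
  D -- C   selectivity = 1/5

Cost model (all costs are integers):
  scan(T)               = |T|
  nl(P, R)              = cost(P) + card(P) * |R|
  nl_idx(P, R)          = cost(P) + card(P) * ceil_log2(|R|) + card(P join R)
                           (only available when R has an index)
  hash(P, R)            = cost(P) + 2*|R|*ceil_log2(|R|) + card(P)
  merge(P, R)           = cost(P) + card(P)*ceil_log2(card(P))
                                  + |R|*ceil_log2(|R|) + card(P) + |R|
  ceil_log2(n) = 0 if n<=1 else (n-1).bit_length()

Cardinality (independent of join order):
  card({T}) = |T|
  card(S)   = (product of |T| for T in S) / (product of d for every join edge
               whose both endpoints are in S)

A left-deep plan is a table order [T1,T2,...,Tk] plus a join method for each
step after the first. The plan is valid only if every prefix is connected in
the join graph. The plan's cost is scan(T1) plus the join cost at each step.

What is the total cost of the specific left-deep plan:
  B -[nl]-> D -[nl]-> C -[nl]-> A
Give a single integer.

step 1: scan B: cost=50, card=50
step 2: join D via nl
    card(P join D) = 50*150/(50) = 150
    cost = 50 + 50*150 = 7550
step 3: join C via nl
    card(P join C) = 150*500/(5) = 15000
    cost = 7550 + 150*500 = 82550
step 4: join A via nl
    card(P join A) = 15000*150/(15) = 150000
    cost = 82550 + 15000*150 = 2332550

2332550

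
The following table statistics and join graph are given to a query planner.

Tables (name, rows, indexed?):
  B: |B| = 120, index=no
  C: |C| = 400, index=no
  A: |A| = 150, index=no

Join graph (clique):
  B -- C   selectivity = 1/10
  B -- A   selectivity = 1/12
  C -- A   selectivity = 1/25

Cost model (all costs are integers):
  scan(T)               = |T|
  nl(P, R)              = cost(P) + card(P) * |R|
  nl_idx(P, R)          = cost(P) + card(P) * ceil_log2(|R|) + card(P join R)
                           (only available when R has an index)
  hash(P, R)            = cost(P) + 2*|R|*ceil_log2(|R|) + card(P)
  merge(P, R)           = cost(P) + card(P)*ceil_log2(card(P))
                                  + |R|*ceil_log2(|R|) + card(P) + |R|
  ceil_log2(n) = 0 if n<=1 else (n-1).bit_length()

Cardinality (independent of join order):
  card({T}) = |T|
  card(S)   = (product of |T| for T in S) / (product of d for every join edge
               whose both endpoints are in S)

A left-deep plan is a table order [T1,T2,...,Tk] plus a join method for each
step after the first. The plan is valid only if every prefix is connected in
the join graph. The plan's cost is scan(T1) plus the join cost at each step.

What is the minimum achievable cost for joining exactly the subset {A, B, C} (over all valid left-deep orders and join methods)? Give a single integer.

Selinger DP over subsets of {A,B,C}:
  {B}: scan cost=120, card=120
  {C}: scan cost=400, card=400
  {A}: scan cost=150, card=150
  {BC}: card=4800; try (B,hash)→2480, (C,merge)→5080, (B,merge)→5360, (C,hash)→7440, (C,nl)→48120, (B,nl)→48400; best=2480 via (B,hash)
  {AB}: card=1500; try (B,hash)→1980, (A,merge)→2430, (B,merge)→2460, (A,hash)→2640, (A,nl)→18120, (B,nl)→18150; best=1980 via (B,hash)
  {AC}: card=2400; try (A,hash)→3200, (C,merge)→5500, (A,merge)→5750, (C,hash)→7500, (C,nl)→60150, (A,nl)→60400; best=3200 via (A,hash)
  {ABC}: card=2400; try (B,hash)→7280, (A,hash)→9680, (C,hash)→10680, (C,merge)→23980, (B,merge)→35360, (A,merge)→71030 …(+3); best=7280 via (B,hash)

7280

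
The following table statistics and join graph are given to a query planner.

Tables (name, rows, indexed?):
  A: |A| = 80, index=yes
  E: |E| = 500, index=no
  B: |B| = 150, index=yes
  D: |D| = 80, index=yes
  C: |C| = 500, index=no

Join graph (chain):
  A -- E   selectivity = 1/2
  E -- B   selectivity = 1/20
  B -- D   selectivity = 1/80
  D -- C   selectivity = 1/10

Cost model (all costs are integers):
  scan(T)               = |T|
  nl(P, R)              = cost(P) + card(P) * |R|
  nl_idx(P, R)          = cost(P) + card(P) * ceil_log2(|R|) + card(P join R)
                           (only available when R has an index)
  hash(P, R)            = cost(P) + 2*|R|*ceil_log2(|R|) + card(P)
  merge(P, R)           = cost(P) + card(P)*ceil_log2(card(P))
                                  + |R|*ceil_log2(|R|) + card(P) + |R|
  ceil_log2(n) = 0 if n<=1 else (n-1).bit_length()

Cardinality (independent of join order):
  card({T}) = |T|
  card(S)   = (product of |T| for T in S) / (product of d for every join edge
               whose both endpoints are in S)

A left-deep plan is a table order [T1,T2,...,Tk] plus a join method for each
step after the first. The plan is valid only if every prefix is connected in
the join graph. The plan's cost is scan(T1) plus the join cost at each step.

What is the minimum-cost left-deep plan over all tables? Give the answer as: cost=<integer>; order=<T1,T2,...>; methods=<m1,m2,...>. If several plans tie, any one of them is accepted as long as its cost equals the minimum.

Selinger DP (subsets sized 1..n):
  {A}: scan cost=80, card=80
  {E}: scan cost=500, card=500
  {B}: scan cost=150, card=150
  {D}: scan cost=80, card=80
  {C}: scan cost=500, card=500
  {AE}: card=20000; try (A,hash)→2120, (E,merge)→5720, (A,merge)→6140, (E,hash)→9160, (A,nl_idx)→24000, (E,nl)→40080 …(+1); best=2120 via (A,hash)
  {BE}: card=3750; try (B,hash)→3400, (E,merge)→6500, (B,merge)→6850, (B,nl_idx)→8250, (E,hash)→9300, (E,nl)→75150 …(+1); best=3400 via (B,hash)
  {BD}: card=150; try (B,nl_idx)→870, (D,nl_idx)→1350, (D,hash)→1420, (B,merge)→2070, (D,merge)→2140, (B,hash)→2560 …(+2); best=870 via (B,nl_idx)
  {CD}: card=4000; try (D,hash)→2120, (C,merge)→5720, (D,merge)→6140, (D,nl_idx)→8000, (C,hash)→9160, (C,nl)→40080 …(+1); best=2120 via (D,hash)
  {ABE}: card=150000; try (A,hash)→8270, (B,hash)→24520, (A,merge)→52790, (A,nl_idx)→179650, (A,nl)→303400, (B,nl_idx)→312120 …(+2); best=8270 via (A,hash)
  {BDE}: card=3750; try (E,merge)→7220, (D,hash)→8270, (E,hash)→10020, (D,nl_idx)→33400, (D,merge)→52790, (E,nl)→75870 …(+1); best=7220 via (E,merge)
  {BCD}: card=7500; try (C,merge)→7220, (B,hash)→8520, (C,hash)→10020, (B,nl_idx)→41620, (B,merge)→55470, (C,nl)→75870 …(+1); best=7220 via (C,merge)
  {ABDE}: card=150000; try (A,hash)→12090, (A,merge)→56610, (D,hash)→159390, (A,nl_idx)→183470, (A,nl)→307220, (D,nl_idx)→1208270 …(+2); best=12090 via (A,hash)
  {BCDE}: card=187500; try (C,hash)→19970, (E,hash)→23720, (C,merge)→60970, (E,merge)→117220, (C,nl)→1882220, (E,nl)→3757220; best=19970 via (C,hash)
  {ABCDE}: card=7500000; try (C,hash)→171090, (A,hash)→208590, (C,merge)→2867090, (A,merge)→3583110, (A,nl_idx)→8832470, (A,nl)→15019970 …(+1); best=171090 via (C,hash)

cost=171090; order=D,B,E,A,C; methods=nl_idx,merge,hash,hash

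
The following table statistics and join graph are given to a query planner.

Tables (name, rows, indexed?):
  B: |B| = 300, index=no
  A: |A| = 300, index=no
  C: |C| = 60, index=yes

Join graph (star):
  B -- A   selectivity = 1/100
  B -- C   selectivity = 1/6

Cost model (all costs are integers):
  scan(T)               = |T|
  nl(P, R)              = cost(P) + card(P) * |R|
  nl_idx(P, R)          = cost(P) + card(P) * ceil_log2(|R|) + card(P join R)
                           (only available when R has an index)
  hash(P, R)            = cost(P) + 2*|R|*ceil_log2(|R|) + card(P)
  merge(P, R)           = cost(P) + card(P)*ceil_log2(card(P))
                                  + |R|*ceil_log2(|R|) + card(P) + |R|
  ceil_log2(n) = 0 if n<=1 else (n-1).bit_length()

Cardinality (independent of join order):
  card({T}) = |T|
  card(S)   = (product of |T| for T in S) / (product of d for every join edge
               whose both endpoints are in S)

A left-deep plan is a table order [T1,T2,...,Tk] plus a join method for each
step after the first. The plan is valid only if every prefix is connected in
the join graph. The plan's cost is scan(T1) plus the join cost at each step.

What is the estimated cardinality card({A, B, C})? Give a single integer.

9000

Tables in S: A(300), B(300), C(60)
Edges inside S: B-A(d=100), B-C(d=6)
numerator = 300 * 300 * 60 = 5400000
denominator = 100 * 6 = 600
card(S) = 5400000 / 600 = 9000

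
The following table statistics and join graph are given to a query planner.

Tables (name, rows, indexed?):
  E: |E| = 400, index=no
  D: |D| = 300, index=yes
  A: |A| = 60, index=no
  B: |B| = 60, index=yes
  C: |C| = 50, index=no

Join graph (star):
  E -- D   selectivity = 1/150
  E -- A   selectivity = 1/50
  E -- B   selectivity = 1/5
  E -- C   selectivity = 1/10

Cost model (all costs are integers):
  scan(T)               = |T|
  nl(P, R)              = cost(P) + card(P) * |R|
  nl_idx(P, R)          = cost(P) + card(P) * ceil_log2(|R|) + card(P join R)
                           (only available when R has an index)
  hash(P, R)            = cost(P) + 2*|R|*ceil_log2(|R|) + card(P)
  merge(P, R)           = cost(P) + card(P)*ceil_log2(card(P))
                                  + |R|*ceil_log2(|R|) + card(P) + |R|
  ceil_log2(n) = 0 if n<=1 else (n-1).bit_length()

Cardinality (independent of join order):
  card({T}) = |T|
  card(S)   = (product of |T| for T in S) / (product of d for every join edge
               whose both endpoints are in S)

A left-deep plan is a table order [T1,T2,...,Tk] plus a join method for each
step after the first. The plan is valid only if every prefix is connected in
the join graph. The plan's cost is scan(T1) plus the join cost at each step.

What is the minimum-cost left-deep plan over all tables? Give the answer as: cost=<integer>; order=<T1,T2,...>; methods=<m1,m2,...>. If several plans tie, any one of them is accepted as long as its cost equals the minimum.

Selinger DP (subsets sized 1..n):
  {E}: scan cost=400, card=400
  {D}: scan cost=300, card=300
  {A}: scan cost=60, card=60
  {B}: scan cost=60, card=60
  {C}: scan cost=50, card=50
  {DE}: card=800; try (D,nl_idx)→4800, (D,hash)→6200, (E,merge)→7300, (D,merge)→7400, (E,hash)→7800, (E,nl)→120300 …(+1); best=4800 via (D,nl_idx)
  {AE}: card=480; try (A,hash)→1520, (E,merge)→4480, (A,merge)→4820, (E,hash)→7320, (E,nl)→24060, (A,nl)→24400; best=1520 via (A,hash)
  {BE}: card=4800; try (B,hash)→1520, (E,merge)→4480, (B,merge)→4820, (E,hash)→7320, (B,nl_idx)→7600, (E,nl)→24060 …(+1); best=1520 via (B,hash)
  {CE}: card=2000; try (C,hash)→1400, (E,merge)→4400, (C,merge)→4750, (E,hash)→7300, (E,nl)→20050, (C,nl)→20400; best=1400 via (C,hash)
  {ADE}: card=960; try (A,hash)→6320, (D,nl_idx)→6800, (D,hash)→7400, (D,merge)→9320, (A,merge)→14020, (A,nl)→52800 …(+1); best=6320 via (A,hash)
  {BDE}: card=9600; try (B,hash)→6320, (D,hash)→11720, (B,merge)→14020, (B,nl_idx)→19200, (B,nl)→52800, (D,nl_idx)→54320 …(+2); best=6320 via (B,hash)
  {CDE}: card=4000; try (C,hash)→6200, (D,hash)→8800, (C,merge)→13950, (D,nl_idx)→23400, (D,merge)→28400, (C,nl)→44800 …(+1); best=6200 via (C,hash)
  {ABE}: card=5760; try (B,hash)→2720, (B,merge)→6740, (A,hash)→7040, (B,nl_idx)→10160, (B,nl)→30320, (A,merge)→69140 …(+1); best=2720 via (B,hash)
  {ACE}: card=2400; try (C,hash)→2600, (A,hash)→4120, (C,merge)→6670, (C,nl)→25520, (A,merge)→25820, (A,nl)→121400; best=2600 via (C,hash)
  {BCE}: card=24000; try (B,hash)→4120, (C,hash)→6920, (B,merge)→25820, (B,nl_idx)→37400, (C,merge)→69070, (B,nl)→121400 …(+1); best=4120 via (B,hash)
  {ABDE}: card=11520; try (B,hash)→8000, (D,hash)→13880, (A,hash)→16640, (B,merge)→17300, (B,nl_idx)→23600, (B,nl)→63920 …(+5); best=8000 via (B,hash)
  {ACDE}: card=4800; try (C,hash)→7880, (D,hash)→10400, (A,hash)→10920, (C,merge)→17230, (D,nl_idx)→29000, (D,merge)→36800 …(+4); best=7880 via (C,hash)
  {BCDE}: card=48000; try (B,hash)→10920, (C,hash)→16520, (D,hash)→33520, (B,merge)→58620, (B,nl_idx)→78200, (C,merge)→150670 …(+5); best=10920 via (B,hash)
  {ABCE}: card=28800; try (B,hash)→5720, (C,hash)→9080, (A,hash)→28840, (B,merge)→34220, (B,nl_idx)→45800, (C,merge)→83710 …(+4); best=5720 via (B,hash)
  {ABCDE}: card=57600; try (B,hash)→13400, (C,hash)→20120, (D,hash)→39920, (A,hash)→59640, (B,merge)→75500, (B,nl_idx)→94280 …(+8); best=13400 via (B,hash)

cost=13400; order=E,D,A,C,B; methods=nl_idx,hash,hash,hash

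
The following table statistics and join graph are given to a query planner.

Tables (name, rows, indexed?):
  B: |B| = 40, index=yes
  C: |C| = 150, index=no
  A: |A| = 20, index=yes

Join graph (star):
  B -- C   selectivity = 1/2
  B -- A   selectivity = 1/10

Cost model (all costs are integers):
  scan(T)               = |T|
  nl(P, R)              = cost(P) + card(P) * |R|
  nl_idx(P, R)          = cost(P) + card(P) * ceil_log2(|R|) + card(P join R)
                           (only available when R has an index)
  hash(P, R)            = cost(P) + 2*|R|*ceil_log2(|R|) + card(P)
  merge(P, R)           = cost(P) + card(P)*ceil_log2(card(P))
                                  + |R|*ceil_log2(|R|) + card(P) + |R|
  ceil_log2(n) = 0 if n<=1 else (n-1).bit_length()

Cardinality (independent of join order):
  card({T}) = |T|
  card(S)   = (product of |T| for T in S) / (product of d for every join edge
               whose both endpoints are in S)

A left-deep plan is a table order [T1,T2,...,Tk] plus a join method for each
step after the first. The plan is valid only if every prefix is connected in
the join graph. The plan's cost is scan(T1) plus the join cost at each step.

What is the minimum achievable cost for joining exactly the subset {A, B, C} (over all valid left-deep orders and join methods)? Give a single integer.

Selinger DP over subsets of {A,B,C}:
  {B}: scan cost=40, card=40
  {C}: scan cost=150, card=150
  {A}: scan cost=20, card=20
  {BC}: card=3000; try (B,hash)→780, (C,merge)→1670, (B,merge)→1780, (C,hash)→2480, (B,nl_idx)→4050, (C,nl)→6040 …(+1); best=780 via (B,hash)
  {AB}: card=80; try (B,nl_idx)→220, (A,hash)→280, (A,nl_idx)→320, (B,merge)→420, (A,merge)→440, (B,hash)→520 …(+2); best=220 via (B,nl_idx)
  {ABC}: card=6000; try (C,merge)→2210, (C,hash)→2700, (A,hash)→3980, (C,nl)→12220, (A,nl_idx)→21780, (A,merge)→39900 …(+1); best=2210 via (C,merge)

2210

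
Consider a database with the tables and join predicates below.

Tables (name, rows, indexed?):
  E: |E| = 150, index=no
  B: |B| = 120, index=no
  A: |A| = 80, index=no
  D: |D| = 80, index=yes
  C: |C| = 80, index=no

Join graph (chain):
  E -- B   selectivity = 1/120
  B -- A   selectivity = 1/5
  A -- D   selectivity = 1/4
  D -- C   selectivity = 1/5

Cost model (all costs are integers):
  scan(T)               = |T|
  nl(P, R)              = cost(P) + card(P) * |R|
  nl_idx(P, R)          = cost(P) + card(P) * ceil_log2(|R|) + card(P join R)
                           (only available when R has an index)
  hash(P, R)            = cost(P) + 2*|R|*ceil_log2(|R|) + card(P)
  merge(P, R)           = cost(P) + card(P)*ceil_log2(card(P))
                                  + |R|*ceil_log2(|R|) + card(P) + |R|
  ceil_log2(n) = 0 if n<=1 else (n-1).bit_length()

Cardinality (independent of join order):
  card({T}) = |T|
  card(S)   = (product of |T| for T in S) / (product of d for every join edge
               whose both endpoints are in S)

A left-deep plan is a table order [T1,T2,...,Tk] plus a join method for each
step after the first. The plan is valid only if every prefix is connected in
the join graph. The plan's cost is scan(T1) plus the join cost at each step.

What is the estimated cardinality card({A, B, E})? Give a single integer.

2400

Tables in S: A(80), B(120), E(150)
Edges inside S: E-B(d=120), B-A(d=5)
numerator = 80 * 120 * 150 = 1440000
denominator = 120 * 5 = 600
card(S) = 1440000 / 600 = 2400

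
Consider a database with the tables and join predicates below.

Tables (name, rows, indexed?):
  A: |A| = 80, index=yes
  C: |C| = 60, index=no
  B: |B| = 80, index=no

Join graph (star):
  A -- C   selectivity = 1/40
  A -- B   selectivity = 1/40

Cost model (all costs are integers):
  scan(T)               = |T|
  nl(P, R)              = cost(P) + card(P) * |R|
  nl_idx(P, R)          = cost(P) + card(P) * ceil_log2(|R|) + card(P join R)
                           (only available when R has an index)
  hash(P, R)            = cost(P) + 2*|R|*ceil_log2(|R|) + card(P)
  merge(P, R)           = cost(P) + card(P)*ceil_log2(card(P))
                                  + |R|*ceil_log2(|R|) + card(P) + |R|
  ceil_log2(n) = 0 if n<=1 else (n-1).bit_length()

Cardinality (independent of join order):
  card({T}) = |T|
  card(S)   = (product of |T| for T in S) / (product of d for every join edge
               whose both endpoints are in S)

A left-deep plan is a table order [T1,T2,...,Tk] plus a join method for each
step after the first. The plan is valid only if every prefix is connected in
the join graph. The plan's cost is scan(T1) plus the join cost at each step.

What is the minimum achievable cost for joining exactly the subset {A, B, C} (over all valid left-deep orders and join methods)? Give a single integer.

1680

Selinger DP over subsets of {A,B,C}:
  {A}: scan cost=80, card=80
  {C}: scan cost=60, card=60
  {B}: scan cost=80, card=80
  {AC}: card=120; try (A,nl_idx)→600, (C,hash)→880, (A,merge)→1120, (C,merge)→1140, (A,hash)→1240, (A,nl)→4860 …(+1); best=600 via (A,nl_idx)
  {AB}: card=160; try (A,nl_idx)→800, (B,hash)→1280, (A,hash)→1280, (B,merge)→1360, (A,merge)→1360, (B,nl)→6480 …(+1); best=800 via (A,nl_idx)
  {ABC}: card=240; try (C,hash)→1680, (B,hash)→1840, (B,merge)→2200, (C,merge)→2660, (B,nl)→10200, (C,nl)→10400; best=1680 via (C,hash)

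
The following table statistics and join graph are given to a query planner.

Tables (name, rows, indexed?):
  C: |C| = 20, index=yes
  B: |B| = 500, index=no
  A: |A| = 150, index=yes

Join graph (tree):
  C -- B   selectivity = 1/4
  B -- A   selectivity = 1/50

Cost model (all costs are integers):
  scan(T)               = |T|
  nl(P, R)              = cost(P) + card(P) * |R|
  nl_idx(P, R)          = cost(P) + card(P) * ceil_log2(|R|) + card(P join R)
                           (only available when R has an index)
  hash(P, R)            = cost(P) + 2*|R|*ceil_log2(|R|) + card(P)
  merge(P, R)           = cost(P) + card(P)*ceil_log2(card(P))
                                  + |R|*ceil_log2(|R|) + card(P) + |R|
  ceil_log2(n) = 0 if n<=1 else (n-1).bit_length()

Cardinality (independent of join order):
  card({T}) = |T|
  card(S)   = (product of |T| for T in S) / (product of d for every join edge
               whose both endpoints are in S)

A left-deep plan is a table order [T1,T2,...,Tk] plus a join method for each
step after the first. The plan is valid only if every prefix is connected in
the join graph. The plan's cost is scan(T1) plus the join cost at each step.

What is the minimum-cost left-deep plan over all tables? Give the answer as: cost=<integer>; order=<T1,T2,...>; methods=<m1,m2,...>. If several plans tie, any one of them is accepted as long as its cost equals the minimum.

cost=5100; order=B,A,C; methods=hash,hash

Selinger DP (subsets sized 1..n):
  {C}: scan cost=20, card=20
  {B}: scan cost=500, card=500
  {A}: scan cost=150, card=150
  {BC}: card=2500; try (C,hash)→1200, (B,merge)→5140, (C,nl_idx)→5500, (C,merge)→5620, (B,hash)→9040, (B,nl)→10020 …(+1); best=1200 via (C,hash)
  {AB}: card=1500; try (A,hash)→3400, (A,nl_idx)→6000, (B,merge)→6500, (A,merge)→6850, (B,hash)→9300, (B,nl)→75150 …(+1); best=3400 via (A,hash)
  {ABC}: card=7500; try (C,hash)→5100, (A,hash)→6100, (C,nl_idx)→18400, (C,merge)→21520, (A,nl_idx)→28700, (C,nl)→33400 …(+2); best=5100 via (C,hash)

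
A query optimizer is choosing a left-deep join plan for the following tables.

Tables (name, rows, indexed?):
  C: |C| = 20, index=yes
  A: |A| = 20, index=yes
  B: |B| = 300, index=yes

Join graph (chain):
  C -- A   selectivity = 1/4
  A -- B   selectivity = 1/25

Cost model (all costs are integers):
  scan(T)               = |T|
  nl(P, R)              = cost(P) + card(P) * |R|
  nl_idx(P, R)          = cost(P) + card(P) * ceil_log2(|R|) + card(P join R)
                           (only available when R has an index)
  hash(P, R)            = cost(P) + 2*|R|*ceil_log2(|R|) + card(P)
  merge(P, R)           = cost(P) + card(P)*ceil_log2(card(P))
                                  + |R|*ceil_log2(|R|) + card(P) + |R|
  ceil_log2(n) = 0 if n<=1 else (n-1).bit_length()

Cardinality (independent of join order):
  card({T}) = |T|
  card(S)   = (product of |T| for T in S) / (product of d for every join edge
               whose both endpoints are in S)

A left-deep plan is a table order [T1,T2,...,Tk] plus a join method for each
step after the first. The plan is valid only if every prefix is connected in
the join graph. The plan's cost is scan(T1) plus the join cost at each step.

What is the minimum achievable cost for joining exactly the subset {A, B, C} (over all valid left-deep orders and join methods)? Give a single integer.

Selinger DP over subsets of {A,B,C}:
  {C}: scan cost=20, card=20
  {A}: scan cost=20, card=20
  {B}: scan cost=300, card=300
  {AC}: card=100; try (C,nl_idx)→220, (A,nl_idx)→220, (C,hash)→240, (A,hash)→240, (C,merge)→260, (A,merge)→260 …(+2); best=220 via (C,nl_idx)
  {AB}: card=240; try (B,nl_idx)→440, (A,hash)→800, (A,nl_idx)→2040, (B,merge)→3140, (A,merge)→3420, (B,hash)→5440 …(+2); best=440 via (B,nl_idx)
  {ABC}: card=1200; try (C,hash)→880, (B,nl_idx)→2320, (C,merge)→2720, (C,nl_idx)→2840, (B,merge)→4020, (C,nl)→5240 …(+2); best=880 via (C,hash)

880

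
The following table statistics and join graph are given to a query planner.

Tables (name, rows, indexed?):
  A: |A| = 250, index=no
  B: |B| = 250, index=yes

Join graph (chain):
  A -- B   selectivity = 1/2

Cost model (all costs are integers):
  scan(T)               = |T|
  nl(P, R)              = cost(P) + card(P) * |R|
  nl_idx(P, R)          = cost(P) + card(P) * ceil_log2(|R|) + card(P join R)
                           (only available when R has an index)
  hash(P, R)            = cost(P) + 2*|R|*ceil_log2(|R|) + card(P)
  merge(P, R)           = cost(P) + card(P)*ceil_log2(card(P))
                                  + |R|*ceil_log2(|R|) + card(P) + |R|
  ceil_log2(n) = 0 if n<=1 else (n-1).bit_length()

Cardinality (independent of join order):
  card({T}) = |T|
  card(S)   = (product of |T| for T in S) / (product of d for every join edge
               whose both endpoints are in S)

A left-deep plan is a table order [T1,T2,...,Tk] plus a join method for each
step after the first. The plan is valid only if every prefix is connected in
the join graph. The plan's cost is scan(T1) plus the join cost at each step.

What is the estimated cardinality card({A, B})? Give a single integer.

31250

Tables in S: A(250), B(250)
Edges inside S: A-B(d=2)
numerator = 250 * 250 = 62500
denominator = 2 = 2
card(S) = 62500 / 2 = 31250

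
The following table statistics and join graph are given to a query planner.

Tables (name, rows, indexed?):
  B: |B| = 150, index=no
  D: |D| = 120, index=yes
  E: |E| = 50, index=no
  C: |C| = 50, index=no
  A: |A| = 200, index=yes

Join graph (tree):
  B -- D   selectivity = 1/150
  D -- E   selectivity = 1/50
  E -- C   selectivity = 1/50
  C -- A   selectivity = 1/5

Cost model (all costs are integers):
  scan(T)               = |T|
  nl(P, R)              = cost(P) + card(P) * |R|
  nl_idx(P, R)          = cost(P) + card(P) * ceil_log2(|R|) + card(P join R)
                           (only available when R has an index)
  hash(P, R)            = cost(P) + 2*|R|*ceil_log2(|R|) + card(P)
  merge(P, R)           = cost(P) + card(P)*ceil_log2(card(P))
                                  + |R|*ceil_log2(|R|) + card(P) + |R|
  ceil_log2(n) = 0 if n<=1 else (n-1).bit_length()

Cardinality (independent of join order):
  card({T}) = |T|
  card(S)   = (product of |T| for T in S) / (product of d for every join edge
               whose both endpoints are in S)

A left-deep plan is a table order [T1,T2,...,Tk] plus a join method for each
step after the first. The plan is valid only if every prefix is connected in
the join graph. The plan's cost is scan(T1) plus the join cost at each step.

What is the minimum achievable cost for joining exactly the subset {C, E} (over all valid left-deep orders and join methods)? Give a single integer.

700

Selinger DP over subsets of {C,E}:
  {E}: scan cost=50, card=50
  {C}: scan cost=50, card=50
  {CE}: card=50; try (E,hash)→700, (C,hash)→700, (E,merge)→750, (C,merge)→750, (E,nl)→2550, (C,nl)→2550; best=700 via (E,hash)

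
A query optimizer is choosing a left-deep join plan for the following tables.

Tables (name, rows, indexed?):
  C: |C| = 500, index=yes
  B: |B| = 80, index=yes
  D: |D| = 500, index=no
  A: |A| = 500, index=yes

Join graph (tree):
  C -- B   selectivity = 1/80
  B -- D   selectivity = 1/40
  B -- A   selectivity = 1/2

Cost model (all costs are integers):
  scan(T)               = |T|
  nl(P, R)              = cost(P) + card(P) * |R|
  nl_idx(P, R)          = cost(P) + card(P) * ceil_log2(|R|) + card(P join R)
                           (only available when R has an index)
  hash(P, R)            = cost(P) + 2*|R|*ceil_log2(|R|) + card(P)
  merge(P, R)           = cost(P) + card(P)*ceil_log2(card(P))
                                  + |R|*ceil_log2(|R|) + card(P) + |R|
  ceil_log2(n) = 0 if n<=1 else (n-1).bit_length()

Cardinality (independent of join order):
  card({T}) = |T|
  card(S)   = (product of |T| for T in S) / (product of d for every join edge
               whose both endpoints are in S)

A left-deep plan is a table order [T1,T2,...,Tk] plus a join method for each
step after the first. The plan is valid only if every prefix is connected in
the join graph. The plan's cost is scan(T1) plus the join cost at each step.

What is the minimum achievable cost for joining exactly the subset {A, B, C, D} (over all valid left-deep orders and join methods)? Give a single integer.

Selinger DP over subsets of {A,B,C,D}:
  {C}: scan cost=500, card=500
  {B}: scan cost=80, card=80
  {D}: scan cost=500, card=500
  {A}: scan cost=500, card=500
  {BC}: card=500; try (C,nl_idx)→1300, (B,hash)→2120, (B,nl_idx)→4500, (C,merge)→5720, (B,merge)→6140, (C,hash)→9160 …(+2); best=1300 via (C,nl_idx)
  {BD}: card=1000; try (B,hash)→2120, (B,nl_idx)→5000, (D,merge)→5720, (B,merge)→6140, (D,hash)→9160, (D,nl)→40080 …(+1); best=2120 via (B,hash)
  {AB}: card=20000; try (B,hash)→2120, (A,merge)→5720, (B,merge)→6140, (A,hash)→9160, (A,nl_idx)→20800, (B,nl_idx)→24000 …(+2); best=2120 via (B,hash)
  {BCD}: card=6250; try (D,hash)→10800, (D,merge)→11300, (C,hash)→12120, (C,nl_idx)→17370, (C,merge)→18120, (D,nl)→251300 …(+1); best=10800 via (D,hash)
  {ABC}: card=125000; try (A,hash)→10800, (A,merge)→11300, (C,hash)→31120, (A,nl_idx)→130800, (A,nl)→251300, (C,nl_idx)→307120 …(+2); best=10800 via (A,hash)
  {ABD}: card=250000; try (A,hash)→12120, (A,merge)→18120, (D,hash)→31120, (A,nl_idx)→261120, (D,merge)→327120, (A,nl)→502120 …(+1); best=12120 via (A,hash)
  {ABCD}: card=1562500; try (A,hash)→26050, (A,merge)→103300, (D,hash)→144800, (C,hash)→271120, (A,nl_idx)→1629550, (D,merge)→2265800 …(+5); best=26050 via (A,hash)

26050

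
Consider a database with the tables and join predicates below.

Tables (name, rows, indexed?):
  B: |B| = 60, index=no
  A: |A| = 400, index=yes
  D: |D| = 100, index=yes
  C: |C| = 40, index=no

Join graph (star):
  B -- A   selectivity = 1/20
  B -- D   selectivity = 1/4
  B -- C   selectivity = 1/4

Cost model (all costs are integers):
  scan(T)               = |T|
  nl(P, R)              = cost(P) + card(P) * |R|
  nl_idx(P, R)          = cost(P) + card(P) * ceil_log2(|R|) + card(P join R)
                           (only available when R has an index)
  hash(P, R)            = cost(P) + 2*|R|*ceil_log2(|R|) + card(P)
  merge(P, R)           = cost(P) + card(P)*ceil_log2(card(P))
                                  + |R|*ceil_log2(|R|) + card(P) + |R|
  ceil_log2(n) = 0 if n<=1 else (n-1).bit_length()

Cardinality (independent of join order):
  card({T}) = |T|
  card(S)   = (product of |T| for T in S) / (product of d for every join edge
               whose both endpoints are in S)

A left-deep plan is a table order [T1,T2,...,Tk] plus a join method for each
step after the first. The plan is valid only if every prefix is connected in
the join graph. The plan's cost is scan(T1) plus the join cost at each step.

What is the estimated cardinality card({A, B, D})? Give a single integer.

Tables in S: A(400), B(60), D(100)
Edges inside S: B-A(d=20), B-D(d=4)
numerator = 400 * 60 * 100 = 2400000
denominator = 20 * 4 = 80
card(S) = 2400000 / 80 = 30000

30000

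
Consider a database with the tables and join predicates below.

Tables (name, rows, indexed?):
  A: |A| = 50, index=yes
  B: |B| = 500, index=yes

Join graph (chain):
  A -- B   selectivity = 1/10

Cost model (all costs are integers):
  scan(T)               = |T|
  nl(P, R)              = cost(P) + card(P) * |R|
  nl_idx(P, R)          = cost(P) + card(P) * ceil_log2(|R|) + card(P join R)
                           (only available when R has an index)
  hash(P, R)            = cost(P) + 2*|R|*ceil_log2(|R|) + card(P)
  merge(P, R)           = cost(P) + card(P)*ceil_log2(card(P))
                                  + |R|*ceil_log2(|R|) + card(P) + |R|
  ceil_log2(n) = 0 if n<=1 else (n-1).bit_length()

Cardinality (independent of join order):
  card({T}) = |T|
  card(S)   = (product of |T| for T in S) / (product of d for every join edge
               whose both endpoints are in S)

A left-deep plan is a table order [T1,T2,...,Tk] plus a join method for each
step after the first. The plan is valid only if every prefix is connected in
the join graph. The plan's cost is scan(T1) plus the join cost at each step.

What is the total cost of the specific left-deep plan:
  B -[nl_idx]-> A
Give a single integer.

step 1: scan B: cost=500, card=500
step 2: join A via nl_idx
    card(P join A) = 500*50/(10) = 2500
    cost = 500 + 500*6 + 2500 = 6000

6000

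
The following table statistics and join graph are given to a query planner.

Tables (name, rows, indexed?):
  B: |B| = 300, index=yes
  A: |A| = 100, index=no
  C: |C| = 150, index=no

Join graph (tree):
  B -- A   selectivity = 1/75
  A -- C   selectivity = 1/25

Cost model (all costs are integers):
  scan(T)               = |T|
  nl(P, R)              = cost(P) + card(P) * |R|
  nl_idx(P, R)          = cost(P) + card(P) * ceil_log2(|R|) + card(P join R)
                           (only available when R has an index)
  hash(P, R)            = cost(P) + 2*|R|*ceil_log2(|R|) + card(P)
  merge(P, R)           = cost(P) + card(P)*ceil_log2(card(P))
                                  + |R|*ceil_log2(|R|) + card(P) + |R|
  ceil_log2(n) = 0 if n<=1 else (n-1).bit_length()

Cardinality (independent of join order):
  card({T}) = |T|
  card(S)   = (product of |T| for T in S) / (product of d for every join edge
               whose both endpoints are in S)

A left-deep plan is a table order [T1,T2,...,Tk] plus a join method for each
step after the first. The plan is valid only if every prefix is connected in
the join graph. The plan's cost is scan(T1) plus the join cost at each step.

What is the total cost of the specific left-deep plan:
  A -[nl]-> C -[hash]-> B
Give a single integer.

21100

step 1: scan A: cost=100, card=100
step 2: join C via nl
    card(P join C) = 100*150/(25) = 600
    cost = 100 + 100*150 = 15100
step 3: join B via hash
    card(P join B) = 600*300/(75) = 2400
    cost = 15100 + 2*300*9 + 600 = 21100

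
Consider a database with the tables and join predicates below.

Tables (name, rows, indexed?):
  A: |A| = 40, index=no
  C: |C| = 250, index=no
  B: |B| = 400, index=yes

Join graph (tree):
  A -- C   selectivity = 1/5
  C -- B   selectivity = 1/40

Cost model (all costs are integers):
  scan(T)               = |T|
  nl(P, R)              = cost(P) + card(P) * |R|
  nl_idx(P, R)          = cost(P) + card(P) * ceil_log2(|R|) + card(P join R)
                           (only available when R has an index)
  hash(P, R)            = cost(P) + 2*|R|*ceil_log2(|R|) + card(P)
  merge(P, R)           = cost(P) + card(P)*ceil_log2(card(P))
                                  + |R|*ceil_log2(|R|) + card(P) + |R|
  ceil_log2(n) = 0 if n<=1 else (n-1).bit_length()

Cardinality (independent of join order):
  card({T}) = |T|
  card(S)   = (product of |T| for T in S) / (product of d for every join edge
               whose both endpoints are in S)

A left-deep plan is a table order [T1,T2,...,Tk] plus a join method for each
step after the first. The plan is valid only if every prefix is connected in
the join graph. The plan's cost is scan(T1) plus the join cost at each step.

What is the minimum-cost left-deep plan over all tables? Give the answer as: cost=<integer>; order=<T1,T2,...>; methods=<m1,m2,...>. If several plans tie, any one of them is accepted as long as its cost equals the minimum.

cost=7780; order=B,C,A; methods=hash,hash

Selinger DP (subsets sized 1..n):
  {A}: scan cost=40, card=40
  {C}: scan cost=250, card=250
  {B}: scan cost=400, card=400
  {AC}: card=2000; try (A,hash)→980, (C,merge)→2570, (A,merge)→2780, (C,hash)→4080, (C,nl)→10040, (A,nl)→10250; best=980 via (A,hash)
  {BC}: card=2500; try (C,hash)→4800, (B,nl_idx)→5000, (B,merge)→6500, (C,merge)→6650, (B,hash)→7700, (B,nl)→100250 …(+1); best=4800 via (C,hash)
  {ABC}: card=20000; try (A,hash)→7780, (B,hash)→10180, (B,merge)→28980, (A,merge)→37580, (B,nl_idx)→38980, (A,nl)→104800 …(+1); best=7780 via (A,hash)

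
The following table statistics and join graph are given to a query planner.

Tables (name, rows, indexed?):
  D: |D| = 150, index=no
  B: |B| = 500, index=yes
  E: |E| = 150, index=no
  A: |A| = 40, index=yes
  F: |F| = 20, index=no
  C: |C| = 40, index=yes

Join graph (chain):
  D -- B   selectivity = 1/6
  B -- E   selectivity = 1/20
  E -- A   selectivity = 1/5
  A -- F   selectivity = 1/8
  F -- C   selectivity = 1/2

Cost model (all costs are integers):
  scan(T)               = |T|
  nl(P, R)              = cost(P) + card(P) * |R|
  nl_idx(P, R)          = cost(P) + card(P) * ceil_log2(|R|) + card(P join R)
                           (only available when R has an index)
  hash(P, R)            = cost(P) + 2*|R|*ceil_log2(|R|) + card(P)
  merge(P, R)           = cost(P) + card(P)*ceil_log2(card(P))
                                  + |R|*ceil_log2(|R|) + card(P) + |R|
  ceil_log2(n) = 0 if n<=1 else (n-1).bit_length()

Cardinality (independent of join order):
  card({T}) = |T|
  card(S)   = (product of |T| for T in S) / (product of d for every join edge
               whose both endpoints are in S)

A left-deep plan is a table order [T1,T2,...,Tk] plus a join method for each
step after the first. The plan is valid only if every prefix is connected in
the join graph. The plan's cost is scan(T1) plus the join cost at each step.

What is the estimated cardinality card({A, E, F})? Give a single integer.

Tables in S: A(40), E(150), F(20)
Edges inside S: E-A(d=5), A-F(d=8)
numerator = 40 * 150 * 20 = 120000
denominator = 5 * 8 = 40
card(S) = 120000 / 40 = 3000

3000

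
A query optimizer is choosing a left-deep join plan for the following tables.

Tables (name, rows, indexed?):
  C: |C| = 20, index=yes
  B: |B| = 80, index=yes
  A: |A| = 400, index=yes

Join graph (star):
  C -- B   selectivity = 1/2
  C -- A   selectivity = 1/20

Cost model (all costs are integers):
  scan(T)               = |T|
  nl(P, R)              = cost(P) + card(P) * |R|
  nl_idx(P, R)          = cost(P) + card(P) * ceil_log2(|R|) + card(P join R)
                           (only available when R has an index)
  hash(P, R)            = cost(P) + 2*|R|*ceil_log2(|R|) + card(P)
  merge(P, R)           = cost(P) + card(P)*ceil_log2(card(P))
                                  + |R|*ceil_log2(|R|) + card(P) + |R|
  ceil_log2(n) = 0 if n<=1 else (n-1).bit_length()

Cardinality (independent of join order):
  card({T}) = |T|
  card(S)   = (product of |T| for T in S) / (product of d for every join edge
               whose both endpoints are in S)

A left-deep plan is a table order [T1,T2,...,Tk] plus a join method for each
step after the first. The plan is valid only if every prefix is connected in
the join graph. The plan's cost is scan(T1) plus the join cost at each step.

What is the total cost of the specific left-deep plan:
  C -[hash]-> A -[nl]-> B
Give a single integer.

39240

step 1: scan C: cost=20, card=20
step 2: join A via hash
    card(P join A) = 20*400/(20) = 400
    cost = 20 + 2*400*9 + 20 = 7240
step 3: join B via nl
    card(P join B) = 400*80/(2) = 16000
    cost = 7240 + 400*80 = 39240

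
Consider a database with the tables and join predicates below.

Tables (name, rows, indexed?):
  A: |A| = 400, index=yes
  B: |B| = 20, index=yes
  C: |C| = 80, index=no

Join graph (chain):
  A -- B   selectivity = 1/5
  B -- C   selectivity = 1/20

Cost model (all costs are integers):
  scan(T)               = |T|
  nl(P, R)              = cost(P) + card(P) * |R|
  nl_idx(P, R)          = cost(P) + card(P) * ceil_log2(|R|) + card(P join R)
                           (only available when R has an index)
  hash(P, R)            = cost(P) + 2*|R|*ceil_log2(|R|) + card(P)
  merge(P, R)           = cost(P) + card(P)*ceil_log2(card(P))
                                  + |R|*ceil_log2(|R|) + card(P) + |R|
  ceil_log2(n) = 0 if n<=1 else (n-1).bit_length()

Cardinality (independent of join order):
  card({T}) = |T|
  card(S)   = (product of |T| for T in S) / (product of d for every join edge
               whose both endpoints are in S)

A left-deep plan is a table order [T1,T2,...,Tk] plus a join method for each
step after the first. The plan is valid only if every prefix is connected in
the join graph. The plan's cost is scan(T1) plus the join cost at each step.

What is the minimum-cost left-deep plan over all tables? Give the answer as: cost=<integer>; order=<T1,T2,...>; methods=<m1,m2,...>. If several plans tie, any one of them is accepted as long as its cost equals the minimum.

Selinger DP (subsets sized 1..n):
  {A}: scan cost=400, card=400
  {B}: scan cost=20, card=20
  {C}: scan cost=80, card=80
  {AB}: card=1600; try (B,hash)→1000, (A,nl_idx)→1800, (B,nl_idx)→4000, (A,merge)→4140, (B,merge)→4520, (A,hash)→7240 …(+2); best=1000 via (B,hash)
  {BC}: card=80; try (B,hash)→360, (B,nl_idx)→560, (C,merge)→780, (B,merge)→840, (C,hash)→1160, (C,nl)→1620 …(+1); best=360 via (B,hash)
  {ABC}: card=6400; try (C,hash)→3720, (A,merge)→5000, (A,nl_idx)→7480, (A,hash)→7640, (C,merge)→20840, (A,nl)→32360 …(+1); best=3720 via (C,hash)

cost=3720; order=A,B,C; methods=hash,hash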